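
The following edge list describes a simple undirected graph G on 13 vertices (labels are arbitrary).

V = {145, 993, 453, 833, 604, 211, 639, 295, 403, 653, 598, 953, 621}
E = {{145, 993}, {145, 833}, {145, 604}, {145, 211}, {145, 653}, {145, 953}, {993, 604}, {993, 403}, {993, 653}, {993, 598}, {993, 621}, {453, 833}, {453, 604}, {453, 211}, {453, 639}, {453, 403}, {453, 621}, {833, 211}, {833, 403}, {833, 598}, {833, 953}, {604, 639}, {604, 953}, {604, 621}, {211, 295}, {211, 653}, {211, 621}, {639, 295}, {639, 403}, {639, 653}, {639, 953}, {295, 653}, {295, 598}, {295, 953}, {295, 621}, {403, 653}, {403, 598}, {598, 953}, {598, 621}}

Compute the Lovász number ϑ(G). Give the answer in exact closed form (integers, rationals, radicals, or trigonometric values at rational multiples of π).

sqrt(13)

N(993) = {145, 604, 403, 653, 598, 621}, |N(993)| = 6.
deg(598) = 6; N(598) = {993, 833, 295, 403, 953, 621}.
N(453) = {833, 604, 211, 639, 403, 621}, |N(453)| = 6.
Vertex 145 has 6 neighbors: 993, 833, 604, 211, 653, 953.
6-regular, N=13; SR(13,6,2,3) — a Paley graph.
The 3 distinct eigenvalues: [6.0, 1.302776, -2.302776].
ϑ = −N·λ_min/(λ_max−λ_min) = −13·(-sqrt(13)/2 - 1/2)/(6−(-sqrt(13)/2 - 1/2)) = sqrt(13).
≈ 3.60555128 (to 8 d.p.).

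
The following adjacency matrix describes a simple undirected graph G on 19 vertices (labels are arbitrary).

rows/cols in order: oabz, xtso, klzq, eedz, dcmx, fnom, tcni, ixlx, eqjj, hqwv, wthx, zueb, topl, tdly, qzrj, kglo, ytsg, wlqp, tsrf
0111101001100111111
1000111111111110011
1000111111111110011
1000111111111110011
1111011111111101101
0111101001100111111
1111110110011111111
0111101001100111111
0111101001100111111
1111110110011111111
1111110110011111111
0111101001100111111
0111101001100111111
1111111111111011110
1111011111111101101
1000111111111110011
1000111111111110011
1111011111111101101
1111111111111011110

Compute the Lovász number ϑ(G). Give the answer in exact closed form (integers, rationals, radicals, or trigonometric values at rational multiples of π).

N(qzrj) = {oabz, xtso, klzq, eedz, fnom, tcni, ixlx, eqjj, hqwv, wthx, zueb, topl, tdly, kglo, ytsg, tsrf}, |N(qzrj)| = 16.
N(tdly) = {oabz, xtso, klzq, eedz, dcmx, fnom, tcni, ixlx, eqjj, hqwv, wthx, zueb, topl, qzrj, kglo, ytsg, wlqp}, |N(tdly)| = 17.
Vertex ixlx has 13 neighbors: xtso, klzq, eedz, dcmx, tcni, hqwv, wthx, tdly, qzrj, kglo, ytsg, wlqp, tsrf.
N(oabz) = {xtso, klzq, eedz, dcmx, tcni, hqwv, wthx, tdly, qzrj, kglo, ytsg, wlqp, tsrf}, |N(oabz)| = 13.
Complete multipartite on [6, 5, 3, 3, 2]: sandwich collapses at ϑ=6.
≈ 6.000000 (to 6 d.p.).
α=6, χ(Ḡ)=6; ϑ=6 lies between (collapsed).

6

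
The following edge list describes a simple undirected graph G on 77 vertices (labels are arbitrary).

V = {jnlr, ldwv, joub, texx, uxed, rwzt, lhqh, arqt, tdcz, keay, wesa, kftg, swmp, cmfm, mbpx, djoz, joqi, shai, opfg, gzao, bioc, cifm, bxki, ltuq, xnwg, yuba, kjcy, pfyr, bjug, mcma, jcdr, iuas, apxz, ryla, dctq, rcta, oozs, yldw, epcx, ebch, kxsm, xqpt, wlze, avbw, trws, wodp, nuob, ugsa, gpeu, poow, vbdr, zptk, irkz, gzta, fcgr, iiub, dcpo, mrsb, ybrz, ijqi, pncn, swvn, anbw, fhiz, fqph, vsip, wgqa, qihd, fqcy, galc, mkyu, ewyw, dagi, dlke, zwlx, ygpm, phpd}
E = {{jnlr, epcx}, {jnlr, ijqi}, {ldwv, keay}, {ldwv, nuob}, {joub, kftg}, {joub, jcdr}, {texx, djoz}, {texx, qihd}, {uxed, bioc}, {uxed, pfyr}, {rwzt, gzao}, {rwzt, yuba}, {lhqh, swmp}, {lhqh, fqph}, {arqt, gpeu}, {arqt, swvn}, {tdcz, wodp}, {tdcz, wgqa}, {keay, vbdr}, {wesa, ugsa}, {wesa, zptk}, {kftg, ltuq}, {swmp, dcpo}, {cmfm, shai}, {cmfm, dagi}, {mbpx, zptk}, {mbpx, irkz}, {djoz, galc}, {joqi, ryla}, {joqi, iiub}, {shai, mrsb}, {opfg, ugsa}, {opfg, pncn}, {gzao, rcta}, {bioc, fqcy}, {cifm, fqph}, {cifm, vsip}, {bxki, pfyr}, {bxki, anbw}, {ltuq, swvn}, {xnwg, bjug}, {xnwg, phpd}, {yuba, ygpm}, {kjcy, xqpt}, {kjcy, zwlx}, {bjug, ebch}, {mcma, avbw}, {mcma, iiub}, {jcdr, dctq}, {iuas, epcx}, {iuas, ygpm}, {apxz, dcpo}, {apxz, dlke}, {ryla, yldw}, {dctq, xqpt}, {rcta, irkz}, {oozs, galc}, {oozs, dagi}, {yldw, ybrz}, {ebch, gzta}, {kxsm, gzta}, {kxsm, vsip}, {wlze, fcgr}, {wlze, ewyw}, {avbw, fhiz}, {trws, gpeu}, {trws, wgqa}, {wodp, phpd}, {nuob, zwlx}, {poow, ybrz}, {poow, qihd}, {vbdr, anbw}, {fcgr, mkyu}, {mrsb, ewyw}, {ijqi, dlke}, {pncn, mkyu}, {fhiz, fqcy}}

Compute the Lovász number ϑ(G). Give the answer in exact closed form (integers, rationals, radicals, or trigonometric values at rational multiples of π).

77*cos(pi/77)/(cos(pi/77) + 1)

Vertex djoz has 2 neighbors: texx, galc.
N(gzta) = {ebch, kxsm}, |N(gzta)| = 2.
Vertex rcta has 2 neighbors: gzao, irkz.
N(yuba) = {rwzt, ygpm}, |N(yuba)| = 2.
deg(v) = 2 for all v (|V|=77); this is C_{77}, the 77-cycle.
Distinct eigenvalues (to 4 d.p.): [2.0, 1.9933, 1.9734, 1.9404, 1.8944, 1.8358, 1.765, 1.6825, 1.5888, 1.4845, 1.3703, 1.247, 1.1154, 0.9764, 0.8308, 0.6798, 0.5242, 0.3651, 0.2036, 0.0408, -0.1223, -0.2846, -0.445, -0.6025, -0.7559, -0.9043, -1.0467, -1.1822, -1.3097, -1.4286, -1.5379, -1.637, -1.7252, -1.8019, -1.8667, -1.919, -1.9585, -1.985, -1.9983].
With N=77: ϑ(G) = 77·(-(-1)*2*cos(pi/77))/(2−(-2*cos(pi/77))) = 77*cos(pi/77)/(cos(pi/77) + 1).
≈ 38.48397 (to 5 d.p.).
38 ≤ 77*cos(pi/77)/(cos(pi/77) + 1) ≤ 39: both strict.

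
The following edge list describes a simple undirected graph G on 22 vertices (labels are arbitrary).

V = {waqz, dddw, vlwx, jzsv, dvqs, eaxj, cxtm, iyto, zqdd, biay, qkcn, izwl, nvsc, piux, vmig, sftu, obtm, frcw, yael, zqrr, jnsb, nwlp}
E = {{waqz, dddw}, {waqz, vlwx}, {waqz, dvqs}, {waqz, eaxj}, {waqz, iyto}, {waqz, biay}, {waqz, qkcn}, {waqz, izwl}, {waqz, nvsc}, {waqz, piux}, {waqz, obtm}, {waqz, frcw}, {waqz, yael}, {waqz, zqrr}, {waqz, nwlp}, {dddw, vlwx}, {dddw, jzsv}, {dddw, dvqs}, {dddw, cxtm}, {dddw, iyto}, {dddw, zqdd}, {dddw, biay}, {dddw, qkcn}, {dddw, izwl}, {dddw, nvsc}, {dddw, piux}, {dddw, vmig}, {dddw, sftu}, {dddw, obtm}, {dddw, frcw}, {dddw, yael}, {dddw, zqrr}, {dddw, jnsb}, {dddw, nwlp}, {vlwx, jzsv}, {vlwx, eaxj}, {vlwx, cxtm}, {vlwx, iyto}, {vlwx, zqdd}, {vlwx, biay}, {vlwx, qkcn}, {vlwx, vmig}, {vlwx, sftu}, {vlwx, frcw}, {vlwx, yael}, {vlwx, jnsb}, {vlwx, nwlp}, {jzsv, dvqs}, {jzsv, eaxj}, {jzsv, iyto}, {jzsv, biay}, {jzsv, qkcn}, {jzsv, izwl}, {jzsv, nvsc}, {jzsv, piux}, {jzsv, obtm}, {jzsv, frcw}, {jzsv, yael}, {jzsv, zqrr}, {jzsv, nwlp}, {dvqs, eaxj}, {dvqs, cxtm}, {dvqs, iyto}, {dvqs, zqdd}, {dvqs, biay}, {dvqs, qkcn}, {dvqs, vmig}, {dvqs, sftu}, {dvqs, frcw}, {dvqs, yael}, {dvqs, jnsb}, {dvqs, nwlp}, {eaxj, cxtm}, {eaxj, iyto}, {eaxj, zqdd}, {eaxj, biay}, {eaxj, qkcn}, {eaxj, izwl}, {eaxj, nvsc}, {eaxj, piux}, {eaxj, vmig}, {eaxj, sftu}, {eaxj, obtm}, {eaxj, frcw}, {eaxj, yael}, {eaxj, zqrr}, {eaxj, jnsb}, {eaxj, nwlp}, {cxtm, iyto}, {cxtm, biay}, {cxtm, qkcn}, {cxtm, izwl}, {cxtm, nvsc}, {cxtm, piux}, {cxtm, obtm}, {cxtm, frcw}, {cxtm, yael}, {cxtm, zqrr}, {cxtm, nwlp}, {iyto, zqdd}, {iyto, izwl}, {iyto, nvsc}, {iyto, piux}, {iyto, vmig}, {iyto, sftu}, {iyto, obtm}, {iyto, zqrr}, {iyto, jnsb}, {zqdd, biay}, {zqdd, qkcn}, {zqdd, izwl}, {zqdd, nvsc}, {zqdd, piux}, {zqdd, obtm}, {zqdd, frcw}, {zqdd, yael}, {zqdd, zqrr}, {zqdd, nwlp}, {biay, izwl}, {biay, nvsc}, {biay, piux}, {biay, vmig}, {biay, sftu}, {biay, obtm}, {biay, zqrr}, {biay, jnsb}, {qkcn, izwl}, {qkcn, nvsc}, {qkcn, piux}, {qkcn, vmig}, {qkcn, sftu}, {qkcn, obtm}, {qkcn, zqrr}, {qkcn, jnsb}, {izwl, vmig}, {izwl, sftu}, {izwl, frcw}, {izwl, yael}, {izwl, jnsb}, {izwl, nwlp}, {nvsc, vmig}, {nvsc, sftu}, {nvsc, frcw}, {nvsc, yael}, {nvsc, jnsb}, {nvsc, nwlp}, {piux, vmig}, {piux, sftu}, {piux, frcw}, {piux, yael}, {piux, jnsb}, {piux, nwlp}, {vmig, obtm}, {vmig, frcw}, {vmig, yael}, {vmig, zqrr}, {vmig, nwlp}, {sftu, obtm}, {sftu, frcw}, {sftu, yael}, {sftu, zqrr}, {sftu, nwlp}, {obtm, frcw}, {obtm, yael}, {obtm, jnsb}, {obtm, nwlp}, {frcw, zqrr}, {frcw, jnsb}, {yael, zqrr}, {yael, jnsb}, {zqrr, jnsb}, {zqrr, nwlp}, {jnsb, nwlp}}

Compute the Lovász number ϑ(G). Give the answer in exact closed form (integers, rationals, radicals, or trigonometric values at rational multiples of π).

Vertex vmig has 15 neighbors: dddw, vlwx, dvqs, eaxj, iyto, biay, qkcn, izwl, nvsc, piux, obtm, frcw, yael, zqrr, nwlp.
deg(zqrr) = 15; N(zqrr) = {waqz, dddw, jzsv, eaxj, cxtm, iyto, zqdd, biay, qkcn, vmig, sftu, frcw, yael, jnsb, nwlp}.
N(jnsb) = {dddw, vlwx, dvqs, eaxj, iyto, biay, qkcn, izwl, nvsc, piux, obtm, frcw, yael, zqrr, nwlp}, |N(jnsb)| = 15.
deg(zqdd) = 15; N(zqdd) = {dddw, vlwx, dvqs, eaxj, iyto, biay, qkcn, izwl, nvsc, piux, obtm, frcw, yael, zqrr, nwlp}.
Complete 4-partite, parts [7, 7, 6, 2]: perfect, ϑ = α = 7.
= 7.000000… (decimal).
α=7, χ(Ḡ)=7; ϑ=7 lies between (collapsed).

7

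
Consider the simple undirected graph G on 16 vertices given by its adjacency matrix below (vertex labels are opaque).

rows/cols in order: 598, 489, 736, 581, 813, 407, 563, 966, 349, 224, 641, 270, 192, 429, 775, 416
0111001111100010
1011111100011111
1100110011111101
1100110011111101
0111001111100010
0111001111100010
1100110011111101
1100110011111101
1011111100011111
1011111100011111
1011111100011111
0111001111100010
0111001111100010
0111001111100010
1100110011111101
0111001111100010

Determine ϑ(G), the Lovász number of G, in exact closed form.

Vertex 581 has 11 neighbors: 598, 489, 813, 407, 349, 224, 641, 270, 192, 429, 416.
Vertex 349 has 12 neighbors: 598, 736, 581, 813, 407, 563, 966, 270, 192, 429, 775, 416.
deg(966) = 11; N(966) = {598, 489, 813, 407, 349, 224, 641, 270, 192, 429, 416}.
deg(429) = 9; N(429) = {489, 736, 581, 563, 966, 349, 224, 641, 775}.
3 parts of sizes [7, 5, 4]; α(G) = 7 = ϑ (perfect).
= 7.0000000… (decimal).
Check 7 ≤ 7 ≤ 7: collapsed.

7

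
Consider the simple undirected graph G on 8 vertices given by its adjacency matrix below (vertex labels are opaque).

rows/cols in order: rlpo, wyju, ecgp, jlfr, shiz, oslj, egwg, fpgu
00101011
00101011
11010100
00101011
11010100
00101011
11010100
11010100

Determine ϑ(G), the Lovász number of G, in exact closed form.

deg(ecgp) = 4; N(ecgp) = {rlpo, wyju, jlfr, oslj}.
Vertex jlfr has 4 neighbors: ecgp, shiz, egwg, fpgu.
N(egwg) = {rlpo, wyju, jlfr, oslj}, |N(egwg)| = 4.
deg(shiz) = 4; N(shiz) = {rlpo, wyju, jlfr, oslj}.
G = K_{4,4}: α = 4 = χ(Ḡ), so ϑ = 4.
= 4.00000000… (decimal).
Lovász sandwich 4 ≤ 4 ≤ 4: collapsed.

4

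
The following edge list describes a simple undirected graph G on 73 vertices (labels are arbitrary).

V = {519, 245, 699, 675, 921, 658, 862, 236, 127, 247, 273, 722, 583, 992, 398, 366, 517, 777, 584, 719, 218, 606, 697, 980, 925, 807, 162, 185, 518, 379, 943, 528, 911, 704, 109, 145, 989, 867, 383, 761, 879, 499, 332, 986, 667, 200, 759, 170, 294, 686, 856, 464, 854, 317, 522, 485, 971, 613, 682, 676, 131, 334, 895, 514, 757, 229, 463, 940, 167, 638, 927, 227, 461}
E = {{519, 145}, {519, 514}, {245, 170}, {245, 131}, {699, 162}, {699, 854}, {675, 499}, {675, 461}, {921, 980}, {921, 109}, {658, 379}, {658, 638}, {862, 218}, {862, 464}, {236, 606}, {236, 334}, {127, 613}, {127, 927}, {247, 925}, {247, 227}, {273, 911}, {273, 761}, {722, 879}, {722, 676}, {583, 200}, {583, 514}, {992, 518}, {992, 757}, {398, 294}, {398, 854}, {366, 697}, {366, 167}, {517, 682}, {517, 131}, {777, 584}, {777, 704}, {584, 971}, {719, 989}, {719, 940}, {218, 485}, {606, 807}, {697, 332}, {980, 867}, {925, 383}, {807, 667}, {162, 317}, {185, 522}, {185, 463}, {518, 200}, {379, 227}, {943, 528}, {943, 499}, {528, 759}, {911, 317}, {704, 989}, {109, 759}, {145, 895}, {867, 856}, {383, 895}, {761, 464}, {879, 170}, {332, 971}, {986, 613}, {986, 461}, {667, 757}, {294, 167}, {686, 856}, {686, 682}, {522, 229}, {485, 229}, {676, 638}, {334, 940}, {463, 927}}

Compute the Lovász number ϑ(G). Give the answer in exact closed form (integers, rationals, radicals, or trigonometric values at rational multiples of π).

Vertex 682 has 2 neighbors: 517, 686.
deg(109) = 2; N(109) = {921, 759}.
N(807) = {606, 667}, |N(807)| = 2.
deg(759) = 2; N(759) = {528, 109}.
2-regular, N=73; connected 2-regular on 73 ⇒ C_{73}.
spec(A) ≈ [2.0, 1.9926, 1.97044, 1.9337, 1.88263, 1.81764, 1.73918, 1.64785, 1.54431, 1.42935, 1.3038, 1.1686, 1.02474, 0.8733, 0.7154, 0.55219, 0.3849, 0.21476, 0.04303, -0.12902, -0.30011, -0.46898, -0.63438, -0.79509, -0.9499, -1.09769, -1.23734, -1.36784, -1.48821, -1.59756, -1.69508, -1.78006, -1.85185, -1.90993, -1.95388, -1.98335, -1.99815] (distinct, 5 d.p.).
−73·(-2*cos(pi/73)) / ((2)−(-2*cos(pi/73))) = 73*cos(pi/73)/(cos(pi/73) + 1) = ϑ(G).
ϑ(G) ≈ 36.4831.
α=36, χ(Ḡ)=37; ϑ=73*cos(pi/73)/(cos(pi/73) + 1) lies between (both strict).

73*cos(pi/73)/(cos(pi/73) + 1)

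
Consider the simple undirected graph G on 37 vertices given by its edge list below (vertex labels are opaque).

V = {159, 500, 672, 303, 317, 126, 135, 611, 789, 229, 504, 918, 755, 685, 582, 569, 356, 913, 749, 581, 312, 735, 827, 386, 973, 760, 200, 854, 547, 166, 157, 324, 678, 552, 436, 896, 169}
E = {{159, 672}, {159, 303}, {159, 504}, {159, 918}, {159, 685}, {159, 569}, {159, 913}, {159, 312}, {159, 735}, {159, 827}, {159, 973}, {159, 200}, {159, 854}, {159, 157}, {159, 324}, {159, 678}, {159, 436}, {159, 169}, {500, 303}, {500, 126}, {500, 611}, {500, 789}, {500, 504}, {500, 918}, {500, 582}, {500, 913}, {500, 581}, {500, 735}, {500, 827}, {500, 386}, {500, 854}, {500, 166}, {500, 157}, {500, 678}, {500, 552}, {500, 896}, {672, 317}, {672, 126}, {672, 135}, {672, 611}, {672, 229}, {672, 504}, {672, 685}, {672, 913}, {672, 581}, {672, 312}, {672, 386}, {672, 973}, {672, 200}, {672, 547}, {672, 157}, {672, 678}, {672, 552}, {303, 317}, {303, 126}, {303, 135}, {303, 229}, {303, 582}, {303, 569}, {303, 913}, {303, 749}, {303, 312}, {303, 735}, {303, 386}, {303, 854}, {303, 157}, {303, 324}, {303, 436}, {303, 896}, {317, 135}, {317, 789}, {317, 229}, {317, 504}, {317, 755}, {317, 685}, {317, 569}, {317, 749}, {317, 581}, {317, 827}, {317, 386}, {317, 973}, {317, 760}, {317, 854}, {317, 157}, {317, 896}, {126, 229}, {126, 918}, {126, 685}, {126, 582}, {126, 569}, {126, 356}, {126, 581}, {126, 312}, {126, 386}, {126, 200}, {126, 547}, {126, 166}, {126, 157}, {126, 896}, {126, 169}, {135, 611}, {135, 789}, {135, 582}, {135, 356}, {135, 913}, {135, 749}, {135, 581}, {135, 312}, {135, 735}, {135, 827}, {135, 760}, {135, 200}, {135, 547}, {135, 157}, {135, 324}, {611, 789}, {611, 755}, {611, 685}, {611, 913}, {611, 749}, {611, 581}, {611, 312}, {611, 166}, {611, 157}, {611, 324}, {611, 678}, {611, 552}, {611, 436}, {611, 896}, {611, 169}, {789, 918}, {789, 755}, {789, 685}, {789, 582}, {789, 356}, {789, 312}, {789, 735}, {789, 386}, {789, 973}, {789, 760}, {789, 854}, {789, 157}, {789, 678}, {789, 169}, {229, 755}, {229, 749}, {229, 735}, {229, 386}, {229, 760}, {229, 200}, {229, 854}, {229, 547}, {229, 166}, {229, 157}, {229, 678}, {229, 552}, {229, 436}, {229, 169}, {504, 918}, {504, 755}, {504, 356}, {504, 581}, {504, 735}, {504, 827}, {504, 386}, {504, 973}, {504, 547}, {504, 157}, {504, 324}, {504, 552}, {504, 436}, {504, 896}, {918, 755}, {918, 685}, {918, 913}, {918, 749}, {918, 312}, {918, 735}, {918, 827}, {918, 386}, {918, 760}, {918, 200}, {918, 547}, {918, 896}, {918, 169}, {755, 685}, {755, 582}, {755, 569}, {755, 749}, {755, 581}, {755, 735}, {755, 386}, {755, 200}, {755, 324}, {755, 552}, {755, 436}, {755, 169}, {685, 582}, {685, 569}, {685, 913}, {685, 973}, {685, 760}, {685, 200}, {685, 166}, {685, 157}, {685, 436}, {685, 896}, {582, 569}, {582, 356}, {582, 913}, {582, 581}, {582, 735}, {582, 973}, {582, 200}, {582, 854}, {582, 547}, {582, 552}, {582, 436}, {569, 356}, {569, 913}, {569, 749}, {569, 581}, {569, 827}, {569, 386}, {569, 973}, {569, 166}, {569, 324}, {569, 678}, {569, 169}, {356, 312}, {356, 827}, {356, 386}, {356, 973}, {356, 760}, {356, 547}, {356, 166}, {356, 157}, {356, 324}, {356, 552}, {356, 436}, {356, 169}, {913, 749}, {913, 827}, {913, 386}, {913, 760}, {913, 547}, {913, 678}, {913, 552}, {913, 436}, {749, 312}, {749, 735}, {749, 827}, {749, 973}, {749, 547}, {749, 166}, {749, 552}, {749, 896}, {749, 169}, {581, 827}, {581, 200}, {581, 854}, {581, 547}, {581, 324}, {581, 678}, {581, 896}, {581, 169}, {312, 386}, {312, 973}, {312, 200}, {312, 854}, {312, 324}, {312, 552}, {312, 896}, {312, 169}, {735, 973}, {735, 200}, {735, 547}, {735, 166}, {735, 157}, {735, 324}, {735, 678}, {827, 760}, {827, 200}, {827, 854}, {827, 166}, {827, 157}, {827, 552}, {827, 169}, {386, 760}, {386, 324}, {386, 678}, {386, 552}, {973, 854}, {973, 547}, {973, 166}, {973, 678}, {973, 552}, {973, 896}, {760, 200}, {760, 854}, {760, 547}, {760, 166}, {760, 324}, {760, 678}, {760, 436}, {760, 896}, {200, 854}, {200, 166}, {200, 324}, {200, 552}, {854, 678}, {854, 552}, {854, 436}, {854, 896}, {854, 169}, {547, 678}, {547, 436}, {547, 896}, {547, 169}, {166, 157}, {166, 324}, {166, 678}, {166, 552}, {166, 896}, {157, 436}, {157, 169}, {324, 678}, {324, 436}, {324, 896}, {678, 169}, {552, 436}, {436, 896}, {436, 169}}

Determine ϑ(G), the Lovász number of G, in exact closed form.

sqrt(37)

N(854) = {159, 500, 303, 317, 789, 229, 582, 581, 312, 827, 973, 760, 200, 678, 552, 436, 896, 169}, |N(854)| = 18.
deg(157) = 18; N(157) = {159, 500, 672, 303, 317, 126, 135, 611, 789, 229, 504, 685, 356, 735, 827, 166, 436, 169}.
deg(200) = 18; N(200) = {159, 672, 126, 135, 229, 918, 755, 685, 582, 581, 312, 735, 827, 760, 854, 166, 324, 552}.
N(436) = {159, 303, 611, 229, 504, 755, 685, 582, 356, 913, 760, 854, 547, 157, 324, 552, 896, 169}, |N(436)| = 18.
G on 37 vertices is 18-regular; strongly regular (37,18,8,9).
A has 3 distinct eigenvalues ≈ [18.0, 2.54138, -3.54138].
With N=37: ϑ(G) = 37·(-(-sqrt(37)/2 - 1/2))/(18−(-sqrt(37)/2 - 1/2)) = sqrt(37).
≈ 6.0827625 (to 7 d.p.).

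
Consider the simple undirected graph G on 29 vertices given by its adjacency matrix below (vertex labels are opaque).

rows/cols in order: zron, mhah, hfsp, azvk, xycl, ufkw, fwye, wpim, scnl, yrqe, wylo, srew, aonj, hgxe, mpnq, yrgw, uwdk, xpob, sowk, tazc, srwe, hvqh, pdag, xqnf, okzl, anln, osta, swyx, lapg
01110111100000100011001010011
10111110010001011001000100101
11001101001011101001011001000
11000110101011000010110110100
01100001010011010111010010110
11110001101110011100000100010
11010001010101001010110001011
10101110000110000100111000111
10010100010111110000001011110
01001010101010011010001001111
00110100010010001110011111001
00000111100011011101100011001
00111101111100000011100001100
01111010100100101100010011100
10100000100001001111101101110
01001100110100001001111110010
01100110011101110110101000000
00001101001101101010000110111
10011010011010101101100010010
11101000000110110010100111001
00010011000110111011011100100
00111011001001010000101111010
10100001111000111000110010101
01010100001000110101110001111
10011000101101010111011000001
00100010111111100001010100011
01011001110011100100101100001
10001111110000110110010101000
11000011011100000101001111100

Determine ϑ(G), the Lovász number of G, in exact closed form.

sqrt(29)

N(osta) = {mhah, azvk, xycl, wpim, scnl, yrqe, aonj, hgxe, mpnq, xpob, srwe, pdag, xqnf, lapg}, |N(osta)| = 14.
Vertex tazc has 14 neighbors: zron, mhah, hfsp, xycl, srew, aonj, mpnq, yrgw, sowk, srwe, xqnf, okzl, anln, lapg.
N(xqnf) = {mhah, azvk, ufkw, wylo, mpnq, yrgw, xpob, tazc, srwe, hvqh, anln, osta, swyx, lapg}, |N(xqnf)| = 14.
N(anln) = {hfsp, fwye, scnl, yrqe, wylo, srew, aonj, hgxe, mpnq, tazc, hvqh, xqnf, swyx, lapg}, |N(anln)| = 14.
Every vertex has degree 14 (N=29); Paley(29): SR with (k,λ,μ)=(14,6,7).
The 3 distinct eigenvalues: [14.0, 2.192582, -3.192582].
λ_max=14, λ_min=-sqrt(29)/2 - 1/2; ϑ = −29·λ_min/(λ_max−λ_min) = sqrt(29).
Numerically 5.385164807.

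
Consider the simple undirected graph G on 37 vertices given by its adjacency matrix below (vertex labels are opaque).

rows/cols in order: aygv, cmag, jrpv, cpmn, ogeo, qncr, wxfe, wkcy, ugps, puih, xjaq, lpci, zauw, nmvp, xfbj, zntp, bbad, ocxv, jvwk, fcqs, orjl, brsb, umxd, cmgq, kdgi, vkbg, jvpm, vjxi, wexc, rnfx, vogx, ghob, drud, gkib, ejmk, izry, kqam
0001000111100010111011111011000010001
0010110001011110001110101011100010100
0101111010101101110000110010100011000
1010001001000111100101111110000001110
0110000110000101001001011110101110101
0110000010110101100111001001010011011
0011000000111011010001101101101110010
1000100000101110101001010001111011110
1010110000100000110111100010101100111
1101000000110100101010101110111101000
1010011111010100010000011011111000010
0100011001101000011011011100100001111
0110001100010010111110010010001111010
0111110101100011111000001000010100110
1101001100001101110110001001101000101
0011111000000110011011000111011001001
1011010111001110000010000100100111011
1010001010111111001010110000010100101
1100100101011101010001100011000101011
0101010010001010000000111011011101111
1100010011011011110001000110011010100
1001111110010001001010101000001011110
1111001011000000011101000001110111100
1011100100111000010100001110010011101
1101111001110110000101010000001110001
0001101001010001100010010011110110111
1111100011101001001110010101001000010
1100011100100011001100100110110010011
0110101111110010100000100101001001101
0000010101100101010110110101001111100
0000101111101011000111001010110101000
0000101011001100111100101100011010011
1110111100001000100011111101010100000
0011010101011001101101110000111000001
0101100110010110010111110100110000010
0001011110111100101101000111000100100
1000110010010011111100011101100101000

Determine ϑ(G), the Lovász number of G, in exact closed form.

sqrt(37)

deg(bbad) = 18; N(bbad) = {aygv, jrpv, cpmn, qncr, wkcy, ugps, puih, zauw, nmvp, xfbj, orjl, vkbg, wexc, ghob, drud, gkib, izry, kqam}.
Vertex jvpm has 18 neighbors: aygv, cmag, jrpv, cpmn, ogeo, ugps, puih, xjaq, zauw, zntp, jvwk, fcqs, orjl, cmgq, vkbg, vjxi, vogx, izry.
N(ocxv) = {aygv, jrpv, wxfe, ugps, xjaq, lpci, zauw, nmvp, xfbj, zntp, jvwk, orjl, umxd, cmgq, rnfx, ghob, ejmk, kqam}, |N(ocxv)| = 18.
N(jrpv) = {cmag, cpmn, ogeo, qncr, wxfe, ugps, xjaq, zauw, nmvp, zntp, bbad, ocxv, umxd, cmgq, jvpm, wexc, drud, gkib}, |N(jrpv)| = 18.
Regular of degree 18 on 37 vertices: Paley(37): SR with (k,λ,μ)=(18,8,9).
spec(A) ≈ [18.0, 2.541, -3.541] (distinct, 3 d.p.).
Lovász (edge-transitive): ϑ = −37·(-sqrt(37)/2 - 1/2)/((18)−(-sqrt(37)/2 - 1/2)) = sqrt(37).
Numerically 6.0828.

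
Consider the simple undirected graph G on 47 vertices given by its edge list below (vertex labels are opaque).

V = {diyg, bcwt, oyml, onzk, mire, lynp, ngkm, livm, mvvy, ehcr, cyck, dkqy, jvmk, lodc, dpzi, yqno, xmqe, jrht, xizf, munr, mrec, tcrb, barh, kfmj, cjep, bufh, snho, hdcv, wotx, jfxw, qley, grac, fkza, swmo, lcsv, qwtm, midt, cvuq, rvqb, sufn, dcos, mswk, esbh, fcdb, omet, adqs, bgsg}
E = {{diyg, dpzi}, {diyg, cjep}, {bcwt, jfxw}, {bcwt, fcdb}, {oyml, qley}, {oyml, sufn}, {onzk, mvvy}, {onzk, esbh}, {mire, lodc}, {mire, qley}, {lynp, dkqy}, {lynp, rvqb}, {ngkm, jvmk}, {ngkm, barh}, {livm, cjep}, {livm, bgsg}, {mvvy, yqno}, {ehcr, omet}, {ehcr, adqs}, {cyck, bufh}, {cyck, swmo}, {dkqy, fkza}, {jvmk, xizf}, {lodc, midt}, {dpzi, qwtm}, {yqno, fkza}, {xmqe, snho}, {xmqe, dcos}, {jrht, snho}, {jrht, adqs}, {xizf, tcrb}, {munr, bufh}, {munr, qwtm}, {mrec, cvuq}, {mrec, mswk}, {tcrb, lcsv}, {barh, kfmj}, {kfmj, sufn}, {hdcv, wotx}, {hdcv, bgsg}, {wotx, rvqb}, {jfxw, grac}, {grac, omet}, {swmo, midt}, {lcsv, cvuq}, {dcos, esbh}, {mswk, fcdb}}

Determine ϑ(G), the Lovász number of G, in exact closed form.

47*cos(pi/47)/(cos(pi/47) + 1)

Vertex wotx has 2 neighbors: hdcv, rvqb.
Vertex qley has 2 neighbors: oyml, mire.
N(sufn) = {oyml, kfmj}, |N(sufn)| = 2.
deg(midt) = 2; N(midt) = {lodc, swmo}.
G on 47 vertices is 2-regular; the odd cycle C_{47}.
A has 24 distinct eigenvalues ≈ [2.0, 1.982, 1.929, 1.841, 1.721, 1.57, 1.39, 1.186, 0.961, 0.719, 0.464, 0.2, -0.067, -0.333, -0.593, -0.842, -1.076, -1.291, -1.483, -1.649, -1.785, -1.889, -1.96, -1.996].
Lovász (edge-transitive): ϑ = −47·(-2*cos(pi/47))/((2)−(-2*cos(pi/47))) = 47*cos(pi/47)/(cos(pi/47) + 1).
ϑ(G) ≈ 23.47373149.
23 ≤ 47*cos(pi/47)/(cos(pi/47) + 1) ≤ 24: both strict.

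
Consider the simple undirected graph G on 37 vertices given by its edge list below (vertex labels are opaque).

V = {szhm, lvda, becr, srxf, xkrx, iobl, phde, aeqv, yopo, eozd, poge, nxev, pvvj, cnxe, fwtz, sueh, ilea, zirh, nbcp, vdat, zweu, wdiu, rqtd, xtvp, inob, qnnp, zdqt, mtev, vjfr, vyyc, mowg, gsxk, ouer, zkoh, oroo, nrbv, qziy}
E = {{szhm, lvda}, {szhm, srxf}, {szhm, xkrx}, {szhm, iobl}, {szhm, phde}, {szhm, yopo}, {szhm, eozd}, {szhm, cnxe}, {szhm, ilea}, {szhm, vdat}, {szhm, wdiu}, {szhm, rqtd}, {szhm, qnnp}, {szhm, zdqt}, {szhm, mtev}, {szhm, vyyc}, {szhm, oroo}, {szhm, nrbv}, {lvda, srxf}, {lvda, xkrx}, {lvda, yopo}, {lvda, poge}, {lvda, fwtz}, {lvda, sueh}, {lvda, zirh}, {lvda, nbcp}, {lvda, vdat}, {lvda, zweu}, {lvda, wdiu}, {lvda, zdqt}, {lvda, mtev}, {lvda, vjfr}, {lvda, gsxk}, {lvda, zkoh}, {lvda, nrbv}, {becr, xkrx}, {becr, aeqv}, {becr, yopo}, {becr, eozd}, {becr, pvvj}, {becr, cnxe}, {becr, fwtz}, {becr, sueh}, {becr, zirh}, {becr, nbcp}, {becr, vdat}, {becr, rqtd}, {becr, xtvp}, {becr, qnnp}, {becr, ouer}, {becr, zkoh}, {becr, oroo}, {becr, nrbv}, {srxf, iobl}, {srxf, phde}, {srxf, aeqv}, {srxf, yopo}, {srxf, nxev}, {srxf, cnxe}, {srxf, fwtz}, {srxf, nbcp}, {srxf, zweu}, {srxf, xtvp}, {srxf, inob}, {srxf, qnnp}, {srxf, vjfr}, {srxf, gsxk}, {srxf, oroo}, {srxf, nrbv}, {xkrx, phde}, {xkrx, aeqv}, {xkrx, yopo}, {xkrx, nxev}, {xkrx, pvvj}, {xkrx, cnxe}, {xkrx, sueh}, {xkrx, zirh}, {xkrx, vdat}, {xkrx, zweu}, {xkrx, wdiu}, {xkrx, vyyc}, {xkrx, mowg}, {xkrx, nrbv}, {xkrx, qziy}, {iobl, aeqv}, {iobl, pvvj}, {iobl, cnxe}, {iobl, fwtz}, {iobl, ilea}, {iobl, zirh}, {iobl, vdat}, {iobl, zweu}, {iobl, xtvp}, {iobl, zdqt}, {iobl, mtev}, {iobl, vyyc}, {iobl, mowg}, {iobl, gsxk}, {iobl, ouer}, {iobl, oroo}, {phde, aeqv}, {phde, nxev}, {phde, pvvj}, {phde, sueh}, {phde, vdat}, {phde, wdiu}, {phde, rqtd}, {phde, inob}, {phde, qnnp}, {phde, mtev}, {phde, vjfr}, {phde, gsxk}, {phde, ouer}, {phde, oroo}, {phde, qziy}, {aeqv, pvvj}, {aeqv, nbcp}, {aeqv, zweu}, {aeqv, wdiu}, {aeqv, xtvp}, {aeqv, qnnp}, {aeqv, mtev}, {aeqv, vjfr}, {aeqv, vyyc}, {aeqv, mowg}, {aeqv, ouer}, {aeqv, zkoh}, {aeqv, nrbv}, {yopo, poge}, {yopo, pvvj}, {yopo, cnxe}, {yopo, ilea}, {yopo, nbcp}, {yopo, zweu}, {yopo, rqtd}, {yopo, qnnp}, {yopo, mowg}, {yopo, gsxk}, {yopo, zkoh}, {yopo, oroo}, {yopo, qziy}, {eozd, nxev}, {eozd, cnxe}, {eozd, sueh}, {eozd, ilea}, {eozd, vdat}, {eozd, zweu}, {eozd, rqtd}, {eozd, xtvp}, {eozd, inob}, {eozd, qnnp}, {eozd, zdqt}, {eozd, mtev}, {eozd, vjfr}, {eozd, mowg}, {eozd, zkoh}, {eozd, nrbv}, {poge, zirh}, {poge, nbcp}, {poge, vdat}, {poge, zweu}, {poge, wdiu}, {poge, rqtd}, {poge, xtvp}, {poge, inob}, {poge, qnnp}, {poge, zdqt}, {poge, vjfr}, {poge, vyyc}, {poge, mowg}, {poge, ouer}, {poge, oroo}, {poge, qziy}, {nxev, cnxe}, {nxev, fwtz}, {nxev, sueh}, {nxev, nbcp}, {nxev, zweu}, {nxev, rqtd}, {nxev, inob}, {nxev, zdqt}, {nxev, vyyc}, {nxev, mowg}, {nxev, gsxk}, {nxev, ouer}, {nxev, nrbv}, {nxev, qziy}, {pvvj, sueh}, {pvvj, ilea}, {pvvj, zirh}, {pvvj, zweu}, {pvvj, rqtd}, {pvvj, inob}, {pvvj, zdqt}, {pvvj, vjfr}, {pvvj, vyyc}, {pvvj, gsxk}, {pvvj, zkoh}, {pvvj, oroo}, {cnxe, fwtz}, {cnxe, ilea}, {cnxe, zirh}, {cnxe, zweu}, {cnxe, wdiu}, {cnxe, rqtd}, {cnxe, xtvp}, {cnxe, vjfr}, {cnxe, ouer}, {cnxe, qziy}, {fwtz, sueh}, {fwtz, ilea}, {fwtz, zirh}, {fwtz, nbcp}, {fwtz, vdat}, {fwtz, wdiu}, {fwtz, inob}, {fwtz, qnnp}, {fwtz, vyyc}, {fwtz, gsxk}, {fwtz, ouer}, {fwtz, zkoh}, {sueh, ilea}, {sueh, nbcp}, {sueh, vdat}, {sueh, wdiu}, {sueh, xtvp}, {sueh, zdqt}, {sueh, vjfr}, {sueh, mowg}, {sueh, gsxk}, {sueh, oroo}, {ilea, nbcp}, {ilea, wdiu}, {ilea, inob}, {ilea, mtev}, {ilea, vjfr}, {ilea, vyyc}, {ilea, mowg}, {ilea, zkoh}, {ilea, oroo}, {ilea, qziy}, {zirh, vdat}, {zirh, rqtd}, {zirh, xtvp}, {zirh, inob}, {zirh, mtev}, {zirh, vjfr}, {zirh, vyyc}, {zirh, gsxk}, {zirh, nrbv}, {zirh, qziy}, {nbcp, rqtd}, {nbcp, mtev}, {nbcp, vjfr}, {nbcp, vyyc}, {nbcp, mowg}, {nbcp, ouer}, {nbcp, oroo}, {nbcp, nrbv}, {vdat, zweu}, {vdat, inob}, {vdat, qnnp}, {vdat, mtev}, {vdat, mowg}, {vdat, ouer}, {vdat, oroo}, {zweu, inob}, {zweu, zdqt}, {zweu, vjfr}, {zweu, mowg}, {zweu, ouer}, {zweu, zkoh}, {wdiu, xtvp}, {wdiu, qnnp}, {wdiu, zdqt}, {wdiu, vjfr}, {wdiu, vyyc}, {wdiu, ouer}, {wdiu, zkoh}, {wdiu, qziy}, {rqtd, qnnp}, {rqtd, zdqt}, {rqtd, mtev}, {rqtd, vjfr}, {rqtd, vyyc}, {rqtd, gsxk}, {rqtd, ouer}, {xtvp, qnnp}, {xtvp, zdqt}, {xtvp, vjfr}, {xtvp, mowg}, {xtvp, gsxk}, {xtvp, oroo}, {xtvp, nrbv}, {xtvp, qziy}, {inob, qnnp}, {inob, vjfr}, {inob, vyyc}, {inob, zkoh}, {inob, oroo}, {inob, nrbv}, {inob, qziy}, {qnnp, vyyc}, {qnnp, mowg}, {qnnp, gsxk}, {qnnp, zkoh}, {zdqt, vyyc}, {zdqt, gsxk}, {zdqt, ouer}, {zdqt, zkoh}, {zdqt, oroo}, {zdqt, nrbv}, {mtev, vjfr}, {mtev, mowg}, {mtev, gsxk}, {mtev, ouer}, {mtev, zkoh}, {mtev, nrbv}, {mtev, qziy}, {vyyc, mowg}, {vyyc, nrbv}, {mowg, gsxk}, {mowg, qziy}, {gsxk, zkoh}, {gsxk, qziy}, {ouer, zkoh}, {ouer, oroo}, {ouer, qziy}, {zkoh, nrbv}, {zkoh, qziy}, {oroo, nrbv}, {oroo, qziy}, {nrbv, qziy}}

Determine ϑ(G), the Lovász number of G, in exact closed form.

sqrt(37)

deg(inob) = 18; N(inob) = {srxf, phde, eozd, poge, nxev, pvvj, fwtz, ilea, zirh, vdat, zweu, qnnp, vjfr, vyyc, zkoh, oroo, nrbv, qziy}.
N(zkoh) = {lvda, becr, aeqv, yopo, eozd, pvvj, fwtz, ilea, zweu, wdiu, inob, qnnp, zdqt, mtev, gsxk, ouer, nrbv, qziy}, |N(zkoh)| = 18.
Vertex xtvp has 18 neighbors: becr, srxf, iobl, aeqv, eozd, poge, cnxe, sueh, zirh, wdiu, qnnp, zdqt, vjfr, mowg, gsxk, oroo, nrbv, qziy.
N(yopo) = {szhm, lvda, becr, srxf, xkrx, poge, pvvj, cnxe, ilea, nbcp, zweu, rqtd, qnnp, mowg, gsxk, zkoh, oroo, qziy}, |N(yopo)| = 18.
18-regular, N=37; SR(37,18,8,9) — a Paley graph.
Distinct eigenvalues (to 4 d.p.): [18.0, 2.5414, -3.5414].
With N=37: ϑ(G) = 37·(-(-sqrt(37)/2 - 1/2))/(18−(-sqrt(37)/2 - 1/2)) = sqrt(37).
Numerically 6.0827625.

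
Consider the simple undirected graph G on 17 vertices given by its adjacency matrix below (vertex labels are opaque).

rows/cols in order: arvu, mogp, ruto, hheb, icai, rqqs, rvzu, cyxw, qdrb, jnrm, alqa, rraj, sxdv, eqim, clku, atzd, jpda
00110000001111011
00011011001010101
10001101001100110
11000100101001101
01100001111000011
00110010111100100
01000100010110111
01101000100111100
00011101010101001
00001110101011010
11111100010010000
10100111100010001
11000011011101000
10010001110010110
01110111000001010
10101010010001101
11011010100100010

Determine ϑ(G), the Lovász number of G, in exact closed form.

sqrt(17)

N(clku) = {mogp, ruto, hheb, rqqs, rvzu, cyxw, eqim, atzd}, |N(clku)| = 8.
deg(ruto) = 8; N(ruto) = {arvu, icai, rqqs, cyxw, alqa, rraj, clku, atzd}.
N(rraj) = {arvu, ruto, rqqs, rvzu, cyxw, qdrb, sxdv, jpda}, |N(rraj)| = 8.
N(hheb) = {arvu, mogp, rqqs, qdrb, alqa, eqim, clku, jpda}, |N(hheb)| = 8.
17-vertex 8-regular graph: Paley(17): SR with (k,λ,μ)=(8,3,4).
Distinct eigenvalues (to 4 d.p.): [8.0, 1.5616, -2.5616].
−17·(-sqrt(17)/2 - 1/2) / ((8)−(-sqrt(17)/2 - 1/2)) = sqrt(17) = ϑ(G).
≈ 4.12311 (to 5 d.p.).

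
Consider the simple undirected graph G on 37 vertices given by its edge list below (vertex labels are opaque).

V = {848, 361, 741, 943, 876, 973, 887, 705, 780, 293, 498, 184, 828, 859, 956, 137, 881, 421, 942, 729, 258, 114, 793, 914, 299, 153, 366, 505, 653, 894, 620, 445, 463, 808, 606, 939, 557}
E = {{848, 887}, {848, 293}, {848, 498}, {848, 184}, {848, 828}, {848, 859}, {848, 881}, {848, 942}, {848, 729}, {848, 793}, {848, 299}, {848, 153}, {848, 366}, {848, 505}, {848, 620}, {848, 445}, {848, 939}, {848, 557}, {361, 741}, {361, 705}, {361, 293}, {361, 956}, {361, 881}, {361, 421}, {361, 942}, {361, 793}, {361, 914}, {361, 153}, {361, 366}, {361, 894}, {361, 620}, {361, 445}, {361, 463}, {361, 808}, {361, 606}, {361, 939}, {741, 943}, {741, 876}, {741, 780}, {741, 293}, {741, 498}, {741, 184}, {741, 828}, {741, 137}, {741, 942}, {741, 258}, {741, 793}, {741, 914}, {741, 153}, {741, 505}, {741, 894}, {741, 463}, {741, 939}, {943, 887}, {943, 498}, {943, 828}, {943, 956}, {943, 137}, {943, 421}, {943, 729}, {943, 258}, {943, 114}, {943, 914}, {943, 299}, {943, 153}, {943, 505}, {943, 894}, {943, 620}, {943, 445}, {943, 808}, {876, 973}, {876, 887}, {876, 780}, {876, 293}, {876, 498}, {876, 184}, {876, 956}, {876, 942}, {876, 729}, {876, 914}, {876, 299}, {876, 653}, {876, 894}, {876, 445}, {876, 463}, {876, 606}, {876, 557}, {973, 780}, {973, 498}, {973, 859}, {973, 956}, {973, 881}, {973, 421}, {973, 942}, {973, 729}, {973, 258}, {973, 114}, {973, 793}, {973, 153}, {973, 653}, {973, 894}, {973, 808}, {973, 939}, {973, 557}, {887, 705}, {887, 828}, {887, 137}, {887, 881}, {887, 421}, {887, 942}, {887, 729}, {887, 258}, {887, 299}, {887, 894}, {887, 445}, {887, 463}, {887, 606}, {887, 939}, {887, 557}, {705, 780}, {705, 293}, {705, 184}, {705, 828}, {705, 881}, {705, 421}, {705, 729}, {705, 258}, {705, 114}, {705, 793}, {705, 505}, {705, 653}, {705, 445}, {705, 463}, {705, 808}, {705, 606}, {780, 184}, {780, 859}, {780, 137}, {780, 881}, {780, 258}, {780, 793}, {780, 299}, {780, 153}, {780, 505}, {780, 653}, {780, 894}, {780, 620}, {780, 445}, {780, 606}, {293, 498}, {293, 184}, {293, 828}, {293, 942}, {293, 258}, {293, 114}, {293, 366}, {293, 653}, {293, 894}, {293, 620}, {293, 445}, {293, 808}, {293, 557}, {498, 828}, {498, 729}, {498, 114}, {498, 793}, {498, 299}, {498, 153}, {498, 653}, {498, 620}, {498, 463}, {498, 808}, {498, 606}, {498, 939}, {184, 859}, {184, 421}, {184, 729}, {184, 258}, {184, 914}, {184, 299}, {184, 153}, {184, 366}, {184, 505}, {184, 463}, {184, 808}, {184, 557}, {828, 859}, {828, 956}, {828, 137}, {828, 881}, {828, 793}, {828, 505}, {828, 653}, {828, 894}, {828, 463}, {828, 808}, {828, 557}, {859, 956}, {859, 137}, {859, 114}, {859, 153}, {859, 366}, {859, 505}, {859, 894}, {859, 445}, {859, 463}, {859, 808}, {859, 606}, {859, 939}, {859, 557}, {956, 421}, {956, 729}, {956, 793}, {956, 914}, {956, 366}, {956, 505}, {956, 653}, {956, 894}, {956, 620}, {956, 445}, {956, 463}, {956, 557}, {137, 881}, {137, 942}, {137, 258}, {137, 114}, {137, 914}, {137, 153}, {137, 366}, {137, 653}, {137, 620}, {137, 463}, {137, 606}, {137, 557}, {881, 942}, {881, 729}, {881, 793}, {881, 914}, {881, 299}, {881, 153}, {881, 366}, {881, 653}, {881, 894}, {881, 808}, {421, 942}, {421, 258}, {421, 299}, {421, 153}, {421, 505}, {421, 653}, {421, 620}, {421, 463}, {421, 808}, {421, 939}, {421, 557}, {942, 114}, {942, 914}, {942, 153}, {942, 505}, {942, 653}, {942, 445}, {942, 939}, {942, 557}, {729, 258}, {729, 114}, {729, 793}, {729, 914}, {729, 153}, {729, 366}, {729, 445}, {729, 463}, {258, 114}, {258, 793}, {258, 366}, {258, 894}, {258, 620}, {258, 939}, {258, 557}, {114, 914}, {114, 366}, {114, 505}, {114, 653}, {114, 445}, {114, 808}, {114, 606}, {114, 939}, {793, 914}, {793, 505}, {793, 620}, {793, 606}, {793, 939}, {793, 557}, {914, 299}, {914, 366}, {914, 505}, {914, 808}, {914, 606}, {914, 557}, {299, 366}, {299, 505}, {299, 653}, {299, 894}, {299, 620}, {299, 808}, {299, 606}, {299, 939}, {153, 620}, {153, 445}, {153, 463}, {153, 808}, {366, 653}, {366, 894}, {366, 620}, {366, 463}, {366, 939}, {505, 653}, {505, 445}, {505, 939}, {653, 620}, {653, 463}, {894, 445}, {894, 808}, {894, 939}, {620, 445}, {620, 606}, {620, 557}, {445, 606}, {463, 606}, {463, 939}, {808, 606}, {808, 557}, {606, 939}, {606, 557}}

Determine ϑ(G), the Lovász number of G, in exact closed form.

deg(505) = 18; N(505) = {848, 741, 943, 705, 780, 184, 828, 859, 956, 421, 942, 114, 793, 914, 299, 653, 445, 939}.
N(620) = {848, 361, 943, 780, 293, 498, 956, 137, 421, 258, 793, 299, 153, 366, 653, 445, 606, 557}, |N(620)| = 18.
Vertex 463 has 18 neighbors: 361, 741, 876, 887, 705, 498, 184, 828, 859, 956, 137, 421, 729, 153, 366, 653, 606, 939.
N(943) = {741, 887, 498, 828, 956, 137, 421, 729, 258, 114, 914, 299, 153, 505, 894, 620, 445, 808}, |N(943)| = 18.
37-vertex 18-regular graph: strongly regular (37,18,8,9).
spec(A) ≈ [18.0, 2.5414, -3.5414] (distinct, 4 d.p.).
With N=37: ϑ(G) = 37·(-(-sqrt(37)/2 - 1/2))/(18−(-sqrt(37)/2 - 1/2)) = sqrt(37).
Numerically 6.08276.

sqrt(37)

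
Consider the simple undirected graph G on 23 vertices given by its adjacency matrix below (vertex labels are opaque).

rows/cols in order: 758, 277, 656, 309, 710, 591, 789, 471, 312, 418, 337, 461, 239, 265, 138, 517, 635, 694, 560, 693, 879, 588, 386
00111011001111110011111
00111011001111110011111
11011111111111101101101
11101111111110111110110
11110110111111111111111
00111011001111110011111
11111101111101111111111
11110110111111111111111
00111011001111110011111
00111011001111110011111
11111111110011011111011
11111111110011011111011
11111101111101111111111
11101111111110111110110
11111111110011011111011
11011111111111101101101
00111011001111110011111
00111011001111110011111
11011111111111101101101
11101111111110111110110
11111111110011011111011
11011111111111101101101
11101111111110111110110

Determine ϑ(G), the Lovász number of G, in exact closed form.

7

deg(710) = 21; N(710) = {758, 277, 656, 309, 591, 789, 312, 418, 337, 461, 239, 265, 138, 517, 635, 694, 560, 693, 879, 588, 386}.
deg(758) = 16; N(758) = {656, 309, 710, 789, 471, 337, 461, 239, 265, 138, 517, 560, 693, 879, 588, 386}.
N(337) = {758, 277, 656, 309, 710, 591, 789, 471, 312, 418, 239, 265, 517, 635, 694, 560, 693, 588, 386}, |N(337)| = 19.
N(517) = {758, 277, 309, 710, 591, 789, 471, 312, 418, 337, 461, 239, 265, 138, 635, 694, 693, 879, 386}, |N(517)| = 19.
K_{7,4,4,4,2,2} (perfect); ϑ(G) = α(G) = max{7,4,4,4,2,2} = 7.
≈ 7.00000000 (to 8 d.p.).
α=7, χ(Ḡ)=7; ϑ=7 lies between (collapsed).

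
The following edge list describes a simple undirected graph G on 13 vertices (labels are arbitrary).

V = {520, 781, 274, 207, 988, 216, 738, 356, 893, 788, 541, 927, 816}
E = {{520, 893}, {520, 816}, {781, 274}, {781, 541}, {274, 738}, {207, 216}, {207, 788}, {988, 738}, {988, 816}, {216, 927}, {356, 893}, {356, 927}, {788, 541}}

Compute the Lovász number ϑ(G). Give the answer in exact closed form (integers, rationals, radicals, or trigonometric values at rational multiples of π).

13*cos(pi/13)/(cos(pi/13) + 1)

Vertex 816 has 2 neighbors: 520, 988.
N(988) = {738, 816}, |N(988)| = 2.
N(216) = {207, 927}, |N(216)| = 2.
Vertex 274 has 2 neighbors: 781, 738.
Regular of degree 2 on 13 vertices: connected 2-regular on 13 ⇒ C_{13}.
Distinct eigenvalues (to 4 d.p.): [2.0, 1.7709, 1.1361, 0.2411, -0.7092, -1.497, -1.9419].
Lovász: ϑ = −13(-2*cos(pi/13))/(2+-(-1)*2*cos(pi/13)) = 13*cos(pi/13)/(cos(pi/13) + 1).
≈ 6.404169 (to 6 d.p.).
6 ≤ 13*cos(pi/13)/(cos(pi/13) + 1) ≤ 7: both strict.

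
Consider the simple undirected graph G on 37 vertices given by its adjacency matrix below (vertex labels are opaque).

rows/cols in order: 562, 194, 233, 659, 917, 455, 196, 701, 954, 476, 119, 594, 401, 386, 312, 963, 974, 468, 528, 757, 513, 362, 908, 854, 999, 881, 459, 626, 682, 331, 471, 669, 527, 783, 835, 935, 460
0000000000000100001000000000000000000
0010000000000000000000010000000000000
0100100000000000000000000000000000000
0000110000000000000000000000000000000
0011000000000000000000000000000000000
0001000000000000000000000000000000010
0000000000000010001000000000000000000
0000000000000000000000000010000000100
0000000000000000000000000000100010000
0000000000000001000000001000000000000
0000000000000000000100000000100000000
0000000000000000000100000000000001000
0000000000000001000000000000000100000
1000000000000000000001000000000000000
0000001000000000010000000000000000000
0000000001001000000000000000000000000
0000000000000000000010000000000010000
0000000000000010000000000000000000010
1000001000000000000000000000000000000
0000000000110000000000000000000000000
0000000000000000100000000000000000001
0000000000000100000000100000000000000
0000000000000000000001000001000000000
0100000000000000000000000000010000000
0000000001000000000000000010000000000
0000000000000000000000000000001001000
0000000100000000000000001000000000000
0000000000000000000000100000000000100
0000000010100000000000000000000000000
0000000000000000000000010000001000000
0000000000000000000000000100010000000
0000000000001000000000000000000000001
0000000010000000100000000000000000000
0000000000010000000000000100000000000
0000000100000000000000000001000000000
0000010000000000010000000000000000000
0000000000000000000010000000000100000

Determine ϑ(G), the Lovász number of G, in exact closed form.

Vertex 908 has 2 neighbors: 362, 626.
N(513) = {974, 460}, |N(513)| = 2.
N(196) = {312, 528}, |N(196)| = 2.
Vertex 963 has 2 neighbors: 476, 401.
37-vertex 2-regular graph: connected 2-regular on 37 ⇒ C_{37}.
Distinct eigenvalues (to 4 d.p.): [2.0, 1.9712, 1.8858, 1.746, 1.5561, 1.3213, 1.0486, 0.7457, 0.4214, 0.0849, -0.254, -0.5856, -0.9004, -1.1893, -1.4439, -1.657, -1.8225, -1.9355, -1.9928].
ϑ = −N·λ_min/(λ_max−λ_min) = −37·(-2*cos(pi/37))/(2−(-2*cos(pi/37))) = 37*cos(pi/37)/(cos(pi/37) + 1).
Numerically 18.4666166.
Lovász sandwich 18 ≤ 37*cos(pi/37)/(cos(pi/37) + 1) ≤ 19: both strict.

37*cos(pi/37)/(cos(pi/37) + 1)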